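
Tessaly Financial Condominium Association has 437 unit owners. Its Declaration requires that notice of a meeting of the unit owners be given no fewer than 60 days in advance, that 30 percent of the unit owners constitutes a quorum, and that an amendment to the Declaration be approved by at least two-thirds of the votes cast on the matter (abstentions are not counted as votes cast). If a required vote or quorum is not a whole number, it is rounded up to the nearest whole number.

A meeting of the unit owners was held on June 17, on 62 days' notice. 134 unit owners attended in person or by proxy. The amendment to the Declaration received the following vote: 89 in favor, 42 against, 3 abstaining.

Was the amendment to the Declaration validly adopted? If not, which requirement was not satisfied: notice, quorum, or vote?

Notice: 62 days given; 60 required. Satisfied.
Quorum: 30% of 437 = 131.10, rounded up to 132; 134 present. Satisfied.
Vote: requires two-thirds of the votes cast (134 − 3 abstaining = 131); 2/3 of 131 = 87.33, rounded up to 88, so 88 needed; 89 in favor. Satisfied.

Valid — all requirements satisfied.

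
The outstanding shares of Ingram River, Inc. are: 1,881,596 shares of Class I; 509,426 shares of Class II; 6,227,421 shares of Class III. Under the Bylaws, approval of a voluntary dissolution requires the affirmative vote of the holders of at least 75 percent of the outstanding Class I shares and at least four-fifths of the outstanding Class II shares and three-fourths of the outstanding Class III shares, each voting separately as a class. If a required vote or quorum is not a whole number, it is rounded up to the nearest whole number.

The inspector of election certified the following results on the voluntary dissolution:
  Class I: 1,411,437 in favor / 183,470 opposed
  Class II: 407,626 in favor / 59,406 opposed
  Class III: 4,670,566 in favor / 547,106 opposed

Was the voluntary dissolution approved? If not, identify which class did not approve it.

Approved — every class gave the required vote.

Class I: 3/4 of 1881596 = 1411197; 1,411,197 required, 1,411,437 in favor — approved.
Class II: 4/5 of 509426 = 407540.80, rounded up to 407541; 407,541 required, 407,626 in favor — approved.
Class III: 3/4 of 6227421 = 4670565.75, rounded up to 4670566; 4,670,566 required, 4,670,566 in favor — approved.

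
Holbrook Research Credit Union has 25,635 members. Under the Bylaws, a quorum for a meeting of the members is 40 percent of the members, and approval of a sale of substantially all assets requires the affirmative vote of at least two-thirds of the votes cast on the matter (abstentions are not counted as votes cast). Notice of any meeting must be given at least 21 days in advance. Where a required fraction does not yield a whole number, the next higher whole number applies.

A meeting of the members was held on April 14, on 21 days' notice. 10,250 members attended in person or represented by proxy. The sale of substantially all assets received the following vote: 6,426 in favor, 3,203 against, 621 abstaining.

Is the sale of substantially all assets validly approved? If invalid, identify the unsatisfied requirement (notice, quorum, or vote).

Invalid — quorum requirement not satisfied.

Notice: 21 days given; 21 required. Satisfied.
Quorum: 40% of 25,635 = 10,254; 10,250 present. Not satisfied.
Vote: requires two-thirds of the votes cast (10,250 − 621 abstaining = 9,629); 2/3 of 9629 = 6419.33, rounded up to 6420, so 6,420 needed; 6,426 in favor. Satisfied.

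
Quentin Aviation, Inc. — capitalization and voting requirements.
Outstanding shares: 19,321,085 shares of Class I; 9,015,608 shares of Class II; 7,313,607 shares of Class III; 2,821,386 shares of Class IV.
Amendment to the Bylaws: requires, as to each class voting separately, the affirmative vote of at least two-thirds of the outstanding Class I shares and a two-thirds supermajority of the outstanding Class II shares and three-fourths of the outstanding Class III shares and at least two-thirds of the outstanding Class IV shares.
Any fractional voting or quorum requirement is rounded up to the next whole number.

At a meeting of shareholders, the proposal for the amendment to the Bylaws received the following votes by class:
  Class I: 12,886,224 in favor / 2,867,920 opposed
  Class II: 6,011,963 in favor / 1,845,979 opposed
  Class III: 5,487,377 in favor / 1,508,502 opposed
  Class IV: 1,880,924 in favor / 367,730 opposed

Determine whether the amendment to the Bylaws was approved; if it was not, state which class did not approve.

Approved — every class gave the required vote.

Class I: 2/3 of 19321085 = 12880723.33, rounded up to 12880724; 12,880,724 required, 12,886,224 in favor — approved.
Class II: 2/3 of 9015608 = 6010405.33, rounded up to 6010406; 6,010,406 required, 6,011,963 in favor — approved.
Class III: 3/4 of 7313607 = 5485205.25, rounded up to 5485206; 5,485,206 required, 5,487,377 in favor — approved.
Class IV: 2/3 of 2821386 = 1880924; 1,880,924 required, 1,880,924 in favor — approved.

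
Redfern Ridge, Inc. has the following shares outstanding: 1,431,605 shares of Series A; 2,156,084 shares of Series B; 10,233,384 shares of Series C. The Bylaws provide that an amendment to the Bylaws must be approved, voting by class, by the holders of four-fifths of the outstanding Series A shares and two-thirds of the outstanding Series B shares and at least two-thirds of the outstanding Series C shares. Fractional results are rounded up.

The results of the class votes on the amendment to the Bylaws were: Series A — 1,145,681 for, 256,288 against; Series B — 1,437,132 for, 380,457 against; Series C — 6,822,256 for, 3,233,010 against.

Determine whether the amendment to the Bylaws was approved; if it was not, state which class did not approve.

Series A: 4/5 of 1431605 = 1145284; 1,145,284 required, 1,145,681 in favor — approved.
Series B: 2/3 of 2156084 = 1437389.33, rounded up to 1437390; 1,437,390 required, 1,437,132 in favor — not approved.
Series C: 2/3 of 10233384 = 6822256; 6,822,256 required, 6,822,256 in favor — approved.

Not approved — the Series B shares did not give the required vote.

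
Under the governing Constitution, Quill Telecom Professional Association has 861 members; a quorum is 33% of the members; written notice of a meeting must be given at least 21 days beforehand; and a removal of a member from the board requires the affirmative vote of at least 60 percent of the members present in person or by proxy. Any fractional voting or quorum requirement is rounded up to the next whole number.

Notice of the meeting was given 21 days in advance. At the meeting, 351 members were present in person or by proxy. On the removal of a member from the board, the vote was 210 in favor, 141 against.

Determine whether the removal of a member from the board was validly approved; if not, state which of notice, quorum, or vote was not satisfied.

Notice: 21 days given; 21 required. Satisfied.
Quorum: 33% of 861 = 284.13, rounded up to 285; 351 present. Satisfied.
Vote: requires three-fifths of those present (351); 3/5 of 351 = 210.60, rounded up to 211, so 211 needed; 210 in favor. Not satisfied.

Invalid — vote requirement not satisfied.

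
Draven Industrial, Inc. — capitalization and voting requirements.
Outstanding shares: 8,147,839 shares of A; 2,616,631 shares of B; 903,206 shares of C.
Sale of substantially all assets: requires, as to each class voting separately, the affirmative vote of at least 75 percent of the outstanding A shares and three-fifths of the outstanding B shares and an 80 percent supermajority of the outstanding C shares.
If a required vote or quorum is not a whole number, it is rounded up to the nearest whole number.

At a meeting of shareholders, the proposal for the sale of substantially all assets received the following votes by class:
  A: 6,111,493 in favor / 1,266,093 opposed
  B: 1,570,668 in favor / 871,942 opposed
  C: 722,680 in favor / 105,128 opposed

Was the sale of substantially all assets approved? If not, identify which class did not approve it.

Approved — every class gave the required vote.

A: 3/4 of 8147839 = 6110879.25, rounded up to 6110880; 6,110,880 required, 6,111,493 in favor — approved.
B: 3/5 of 2616631 = 1569978.60, rounded up to 1569979; 1,569,979 required, 1,570,668 in favor — approved.
C: 4/5 of 903206 = 722564.80, rounded up to 722565; 722,565 required, 722,680 in favor — approved.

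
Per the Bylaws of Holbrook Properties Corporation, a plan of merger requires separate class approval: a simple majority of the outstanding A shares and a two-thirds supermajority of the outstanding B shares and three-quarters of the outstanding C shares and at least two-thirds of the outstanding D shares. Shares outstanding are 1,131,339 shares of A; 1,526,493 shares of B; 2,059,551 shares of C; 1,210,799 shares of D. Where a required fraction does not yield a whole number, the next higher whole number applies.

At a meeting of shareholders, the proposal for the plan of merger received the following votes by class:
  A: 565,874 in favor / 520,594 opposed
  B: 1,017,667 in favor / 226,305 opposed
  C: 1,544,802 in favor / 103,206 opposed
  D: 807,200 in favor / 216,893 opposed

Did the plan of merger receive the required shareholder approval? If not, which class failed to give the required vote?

Approved — every class gave the required vote.

A: a majority of 1131339 is 565670; 565,670 required, 565,874 in favor — approved.
B: 2/3 of 1526493 = 1017662; 1,017,662 required, 1,017,667 in favor — approved.
C: 3/4 of 2059551 = 1544663.25, rounded up to 1544664; 1,544,664 required, 1,544,802 in favor — approved.
D: 2/3 of 1210799 = 807199.33, rounded up to 807200; 807,200 required, 807,200 in favor — approved.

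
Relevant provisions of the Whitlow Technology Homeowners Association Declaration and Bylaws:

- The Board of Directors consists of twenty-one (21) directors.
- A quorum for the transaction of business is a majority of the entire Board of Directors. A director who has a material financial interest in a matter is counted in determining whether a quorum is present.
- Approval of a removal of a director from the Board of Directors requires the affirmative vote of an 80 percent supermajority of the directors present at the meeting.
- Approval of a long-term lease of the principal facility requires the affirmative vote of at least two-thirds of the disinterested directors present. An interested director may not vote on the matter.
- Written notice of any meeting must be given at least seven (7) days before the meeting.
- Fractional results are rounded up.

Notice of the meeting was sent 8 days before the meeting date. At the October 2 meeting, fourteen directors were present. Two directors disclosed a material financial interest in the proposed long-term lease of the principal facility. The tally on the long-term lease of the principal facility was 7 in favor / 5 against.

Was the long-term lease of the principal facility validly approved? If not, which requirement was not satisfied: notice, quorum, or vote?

Invalid — vote requirement not satisfied.

Notice: 8 days given; 7 required (8 ≥ 7). Satisfied.
Quorum: 14 present (interested directors count toward quorum); quorum is 11. Satisfied.
Vote: the long-term lease of the principal facility requires two-thirds of the disinterested directors present (14 − 2 = 12). 2/3 of 12 = 8, so 8 affirmative votes are needed; 7 voted in favor. Not satisfied.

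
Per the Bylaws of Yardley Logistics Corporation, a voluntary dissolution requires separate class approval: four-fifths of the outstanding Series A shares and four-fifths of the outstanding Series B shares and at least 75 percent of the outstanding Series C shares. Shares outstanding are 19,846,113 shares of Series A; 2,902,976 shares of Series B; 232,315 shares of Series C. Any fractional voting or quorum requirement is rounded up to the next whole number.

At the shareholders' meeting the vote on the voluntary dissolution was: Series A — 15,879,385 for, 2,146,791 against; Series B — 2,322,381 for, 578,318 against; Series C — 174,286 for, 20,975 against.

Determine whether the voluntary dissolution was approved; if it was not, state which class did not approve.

Series A: 4/5 of 19846113 = 15876890.40, rounded up to 15876891; 15,876,891 required, 15,879,385 in favor — approved.
Series B: 4/5 of 2902976 = 2322380.80, rounded up to 2322381; 2,322,381 required, 2,322,381 in favor — approved.
Series C: 3/4 of 232315 = 174236.25, rounded up to 174237; 174,237 required, 174,286 in favor — approved.

Approved — every class gave the required vote.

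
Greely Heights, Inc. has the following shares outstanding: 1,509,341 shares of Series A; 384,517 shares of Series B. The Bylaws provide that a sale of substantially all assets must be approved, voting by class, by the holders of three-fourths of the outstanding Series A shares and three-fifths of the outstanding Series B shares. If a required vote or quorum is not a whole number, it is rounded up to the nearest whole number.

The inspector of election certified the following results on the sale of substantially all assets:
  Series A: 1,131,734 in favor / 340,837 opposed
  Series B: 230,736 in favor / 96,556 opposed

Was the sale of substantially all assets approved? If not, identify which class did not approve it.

Not approved — the Series A shares did not give the required vote.

Series A: 3/4 of 1509341 = 1132005.75, rounded up to 1132006; 1,132,006 required, 1,131,734 in favor — not approved.
Series B: 3/5 of 384517 = 230710.20, rounded up to 230711; 230,711 required, 230,736 in favor — approved.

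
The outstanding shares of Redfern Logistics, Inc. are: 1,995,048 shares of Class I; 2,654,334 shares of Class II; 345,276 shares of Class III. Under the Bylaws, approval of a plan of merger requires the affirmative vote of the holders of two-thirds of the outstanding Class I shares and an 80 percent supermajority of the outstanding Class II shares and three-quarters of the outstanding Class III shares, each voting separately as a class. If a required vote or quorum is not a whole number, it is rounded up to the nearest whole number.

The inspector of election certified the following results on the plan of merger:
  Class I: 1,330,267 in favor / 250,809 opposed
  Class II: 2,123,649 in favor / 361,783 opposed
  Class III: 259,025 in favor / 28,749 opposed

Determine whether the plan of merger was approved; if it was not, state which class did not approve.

Approved — every class gave the required vote.

Class I: 2/3 of 1995048 = 1330032; 1,330,032 required, 1,330,267 in favor — approved.
Class II: 4/5 of 2654334 = 2123467.20, rounded up to 2123468; 2,123,468 required, 2,123,649 in favor — approved.
Class III: 3/4 of 345276 = 258957; 258,957 required, 259,025 in favor — approved.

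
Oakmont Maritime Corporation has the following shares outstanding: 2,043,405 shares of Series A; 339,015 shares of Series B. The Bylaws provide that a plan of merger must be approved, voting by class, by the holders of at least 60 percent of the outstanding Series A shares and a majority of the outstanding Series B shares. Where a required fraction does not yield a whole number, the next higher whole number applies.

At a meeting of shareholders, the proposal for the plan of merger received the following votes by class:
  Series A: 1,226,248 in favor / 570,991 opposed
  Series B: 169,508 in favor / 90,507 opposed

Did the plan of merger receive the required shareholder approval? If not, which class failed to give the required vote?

Approved — every class gave the required vote.

Series A: 3/5 of 2043405 = 1226043; 1,226,043 required, 1,226,248 in favor — approved.
Series B: a majority of 339015 is 169508; 169,508 required, 169,508 in favor — approved.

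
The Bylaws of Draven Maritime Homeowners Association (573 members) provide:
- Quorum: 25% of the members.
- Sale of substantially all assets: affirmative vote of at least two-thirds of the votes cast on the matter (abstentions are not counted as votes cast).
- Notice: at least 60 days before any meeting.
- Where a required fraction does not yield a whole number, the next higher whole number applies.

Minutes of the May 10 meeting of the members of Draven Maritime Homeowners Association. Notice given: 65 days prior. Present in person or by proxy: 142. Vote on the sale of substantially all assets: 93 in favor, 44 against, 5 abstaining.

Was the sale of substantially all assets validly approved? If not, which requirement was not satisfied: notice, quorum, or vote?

Invalid — quorum requirement not satisfied.

Notice: 65 days given; 60 required. Satisfied.
Quorum: 25% of 573 = 143.25, rounded up to 144; 142 present. Not satisfied.
Vote: requires two-thirds of the votes cast (142 − 5 abstaining = 137); 2/3 of 137 = 91.33, rounded up to 92, so 92 needed; 93 in favor. Satisfied.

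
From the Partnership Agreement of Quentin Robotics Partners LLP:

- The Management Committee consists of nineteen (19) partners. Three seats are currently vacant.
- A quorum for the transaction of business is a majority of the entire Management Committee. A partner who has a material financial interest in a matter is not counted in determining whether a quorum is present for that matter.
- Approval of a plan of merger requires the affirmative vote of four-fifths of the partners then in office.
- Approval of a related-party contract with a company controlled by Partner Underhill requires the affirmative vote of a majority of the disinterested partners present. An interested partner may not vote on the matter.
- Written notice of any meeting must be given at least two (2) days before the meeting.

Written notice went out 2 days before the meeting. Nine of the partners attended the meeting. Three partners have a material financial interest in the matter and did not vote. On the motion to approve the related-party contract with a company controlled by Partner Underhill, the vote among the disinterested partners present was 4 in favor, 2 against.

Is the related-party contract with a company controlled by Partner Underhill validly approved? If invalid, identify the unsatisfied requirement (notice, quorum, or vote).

Invalid — quorum requirement not satisfied.

Notice: 2 days given; 2 required (2 ≥ 2). Satisfied.
Quorum: 9 present, but the 3 interested partners do not count, leaving 6. Quorum is 10. Not satisfied.
Vote: the related-party contract with a company controlled by Partner Underhill requires a majority of the disinterested partners present (9 − 3 = 6). A majority of 6 is 4, so 4 affirmative votes are needed; 4 voted in favor. Satisfied. (Moot — without a quorum no business can be validly transacted.)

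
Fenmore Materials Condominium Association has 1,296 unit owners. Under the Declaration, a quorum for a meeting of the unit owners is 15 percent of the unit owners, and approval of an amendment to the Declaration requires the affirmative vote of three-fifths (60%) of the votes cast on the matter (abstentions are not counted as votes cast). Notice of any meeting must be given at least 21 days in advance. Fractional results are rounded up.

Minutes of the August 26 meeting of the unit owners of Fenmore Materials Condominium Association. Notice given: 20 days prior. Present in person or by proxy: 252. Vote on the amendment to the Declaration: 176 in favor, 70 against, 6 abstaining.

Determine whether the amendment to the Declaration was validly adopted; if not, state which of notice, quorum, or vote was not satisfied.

Notice: 20 days given; 21 required. Not satisfied.
Quorum: 15% of 1,296 = 194.40, rounded up to 195; 252 present. Satisfied.
Vote: requires three-fifths of the votes cast (252 − 6 abstaining = 246); 3/5 of 246 = 147.60, rounded up to 148, so 148 needed; 176 in favor. Satisfied.

Invalid — notice requirement not satisfied.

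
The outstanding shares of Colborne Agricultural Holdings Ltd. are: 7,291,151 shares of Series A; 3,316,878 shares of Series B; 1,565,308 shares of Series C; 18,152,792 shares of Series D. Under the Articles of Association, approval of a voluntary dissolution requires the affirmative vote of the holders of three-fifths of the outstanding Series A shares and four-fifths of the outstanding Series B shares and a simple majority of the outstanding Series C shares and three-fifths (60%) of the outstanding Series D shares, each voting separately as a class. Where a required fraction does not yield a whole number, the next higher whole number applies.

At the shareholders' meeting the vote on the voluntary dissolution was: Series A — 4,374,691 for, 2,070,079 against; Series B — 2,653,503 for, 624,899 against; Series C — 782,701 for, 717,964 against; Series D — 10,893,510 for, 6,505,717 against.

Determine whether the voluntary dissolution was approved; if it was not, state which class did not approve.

Series A: 3/5 of 7291151 = 4374690.60, rounded up to 4374691; 4,374,691 required, 4,374,691 in favor — approved.
Series B: 4/5 of 3316878 = 2653502.40, rounded up to 2653503; 2,653,503 required, 2,653,503 in favor — approved.
Series C: a majority of 1565308 is 782655; 782,655 required, 782,701 in favor — approved.
Series D: 3/5 of 18152792 = 10891675.20, rounded up to 10891676; 10,891,676 required, 10,893,510 in favor — approved.

Approved — every class gave the required vote.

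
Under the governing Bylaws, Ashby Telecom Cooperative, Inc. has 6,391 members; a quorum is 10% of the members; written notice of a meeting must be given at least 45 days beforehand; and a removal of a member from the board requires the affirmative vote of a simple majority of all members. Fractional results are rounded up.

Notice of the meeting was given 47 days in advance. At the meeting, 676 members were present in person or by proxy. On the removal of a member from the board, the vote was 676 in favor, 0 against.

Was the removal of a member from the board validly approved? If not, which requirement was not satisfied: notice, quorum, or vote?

Invalid — vote requirement not satisfied.

Notice: 47 days given; 45 required. Satisfied.
Quorum: 10% of 6,391 = 639.10, rounded up to 640; 676 present. Satisfied.
Vote: requires a majority of all members (6,391); a majority of 6391 is 3196, so 3,196 needed; 676 in favor. Not satisfied.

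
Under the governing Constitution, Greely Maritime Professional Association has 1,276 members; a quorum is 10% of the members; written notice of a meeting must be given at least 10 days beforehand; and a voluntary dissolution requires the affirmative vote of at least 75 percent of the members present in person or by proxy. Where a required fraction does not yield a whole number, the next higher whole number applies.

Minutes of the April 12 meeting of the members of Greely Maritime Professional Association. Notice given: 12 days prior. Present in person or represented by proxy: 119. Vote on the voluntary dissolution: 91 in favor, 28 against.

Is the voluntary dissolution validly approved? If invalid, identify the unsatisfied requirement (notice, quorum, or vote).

Notice: 12 days given; 10 required. Satisfied.
Quorum: 10% of 1,276 = 127.60, rounded up to 128; 119 present. Not satisfied.
Vote: requires three-fourths of those present (119); 3/4 of 119 = 89.25, rounded up to 90, so 90 needed; 91 in favor. Satisfied.

Invalid — quorum requirement not satisfied.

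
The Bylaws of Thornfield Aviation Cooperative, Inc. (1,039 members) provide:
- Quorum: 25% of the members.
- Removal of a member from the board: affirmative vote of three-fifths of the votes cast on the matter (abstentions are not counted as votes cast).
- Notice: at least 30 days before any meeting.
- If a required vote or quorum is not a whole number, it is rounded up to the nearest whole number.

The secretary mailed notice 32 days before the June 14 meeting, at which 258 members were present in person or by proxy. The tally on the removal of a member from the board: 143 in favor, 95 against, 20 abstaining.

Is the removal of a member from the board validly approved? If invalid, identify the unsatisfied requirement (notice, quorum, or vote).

Notice: 32 days given; 30 required. Satisfied.
Quorum: 25% of 1,039 = 259.75, rounded up to 260; 258 present. Not satisfied.
Vote: requires three-fifths of the votes cast (258 − 20 abstaining = 238); 3/5 of 238 = 142.80, rounded up to 143, so 143 needed; 143 in favor. Satisfied.

Invalid — quorum requirement not satisfied.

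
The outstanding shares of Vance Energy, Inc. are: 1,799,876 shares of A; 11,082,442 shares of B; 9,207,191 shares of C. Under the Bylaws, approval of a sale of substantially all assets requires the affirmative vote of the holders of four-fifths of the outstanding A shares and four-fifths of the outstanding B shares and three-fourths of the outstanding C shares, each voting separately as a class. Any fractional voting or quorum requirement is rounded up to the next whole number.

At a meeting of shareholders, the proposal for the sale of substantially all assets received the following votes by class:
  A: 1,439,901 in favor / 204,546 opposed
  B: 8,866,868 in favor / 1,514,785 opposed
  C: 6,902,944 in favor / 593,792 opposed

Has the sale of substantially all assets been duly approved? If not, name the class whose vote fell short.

A: 4/5 of 1799876 = 1439900.80, rounded up to 1439901; 1,439,901 required, 1,439,901 in favor — approved.
B: 4/5 of 11082442 = 8865953.60, rounded up to 8865954; 8,865,954 required, 8,866,868 in favor — approved.
C: 3/4 of 9207191 = 6905393.25, rounded up to 6905394; 6,905,394 required, 6,902,944 in favor — not approved.

Not approved — the C shares did not give the required vote.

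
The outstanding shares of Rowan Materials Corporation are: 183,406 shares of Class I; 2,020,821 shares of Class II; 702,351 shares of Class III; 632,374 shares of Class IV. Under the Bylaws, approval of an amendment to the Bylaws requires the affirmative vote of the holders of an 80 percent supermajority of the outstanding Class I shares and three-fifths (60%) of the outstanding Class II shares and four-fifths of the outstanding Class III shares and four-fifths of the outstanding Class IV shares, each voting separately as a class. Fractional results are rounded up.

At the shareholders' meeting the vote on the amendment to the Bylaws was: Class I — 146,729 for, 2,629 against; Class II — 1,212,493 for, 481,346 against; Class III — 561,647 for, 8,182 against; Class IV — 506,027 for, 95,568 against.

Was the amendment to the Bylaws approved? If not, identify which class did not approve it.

Not approved — the Class III shares did not give the required vote.

Class I: 4/5 of 183406 = 146724.80, rounded up to 146725; 146,725 required, 146,729 in favor — approved.
Class II: 3/5 of 2020821 = 1212492.60, rounded up to 1212493; 1,212,493 required, 1,212,493 in favor — approved.
Class III: 4/5 of 702351 = 561880.80, rounded up to 561881; 561,881 required, 561,647 in favor — not approved.
Class IV: 4/5 of 632374 = 505899.20, rounded up to 505900; 505,900 required, 506,027 in favor — approved.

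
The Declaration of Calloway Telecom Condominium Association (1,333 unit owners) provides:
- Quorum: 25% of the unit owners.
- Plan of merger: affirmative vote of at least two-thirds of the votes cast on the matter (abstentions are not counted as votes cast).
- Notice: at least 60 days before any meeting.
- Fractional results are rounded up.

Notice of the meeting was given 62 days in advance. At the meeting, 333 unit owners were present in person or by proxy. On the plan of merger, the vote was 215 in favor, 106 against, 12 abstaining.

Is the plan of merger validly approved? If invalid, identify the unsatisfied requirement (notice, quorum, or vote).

Invalid — quorum requirement not satisfied.

Notice: 62 days given; 60 required. Satisfied.
Quorum: 25% of 1,333 = 333.25, rounded up to 334; 333 present. Not satisfied.
Vote: requires two-thirds of the votes cast (333 − 12 abstaining = 321); 2/3 of 321 = 214, so 214 needed; 215 in favor. Satisfied.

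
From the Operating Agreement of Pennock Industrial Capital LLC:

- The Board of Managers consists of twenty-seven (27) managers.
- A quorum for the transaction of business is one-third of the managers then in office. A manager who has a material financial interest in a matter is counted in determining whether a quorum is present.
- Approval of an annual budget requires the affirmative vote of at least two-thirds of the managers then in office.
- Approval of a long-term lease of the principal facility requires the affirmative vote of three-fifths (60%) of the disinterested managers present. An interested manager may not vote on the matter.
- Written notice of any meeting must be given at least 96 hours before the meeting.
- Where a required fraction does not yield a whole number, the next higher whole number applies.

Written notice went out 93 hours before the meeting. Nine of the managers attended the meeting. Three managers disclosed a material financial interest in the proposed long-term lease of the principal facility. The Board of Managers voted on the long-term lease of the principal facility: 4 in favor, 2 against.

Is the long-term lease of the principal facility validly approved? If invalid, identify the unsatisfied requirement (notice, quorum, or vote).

Invalid — notice requirement not satisfied.

Notice: 93 hours given; 96 required (93 < 96). Not satisfied.
Quorum: 9 present (interested managers count toward quorum); quorum is 9. Satisfied.
Vote: the long-term lease of the principal facility requires three-fifths of the disinterested managers present (9 − 3 = 6). 3/5 of 6 = 3.60, rounded up to 4, so 4 affirmative votes are needed; 4 voted in favor. Satisfied.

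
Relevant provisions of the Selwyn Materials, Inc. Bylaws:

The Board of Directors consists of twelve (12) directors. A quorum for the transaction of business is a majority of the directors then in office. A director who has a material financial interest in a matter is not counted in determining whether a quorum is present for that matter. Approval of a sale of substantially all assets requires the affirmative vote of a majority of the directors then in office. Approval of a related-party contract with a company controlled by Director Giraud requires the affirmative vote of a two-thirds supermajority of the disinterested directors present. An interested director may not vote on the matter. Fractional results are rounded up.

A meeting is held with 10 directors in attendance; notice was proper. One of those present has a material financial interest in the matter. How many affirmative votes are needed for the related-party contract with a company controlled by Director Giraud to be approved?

6

The related-party contract with a company controlled by Director Giraud requires two-thirds of the disinterested directors present (10 − 1 = 9).
2/3 of 9 = 6.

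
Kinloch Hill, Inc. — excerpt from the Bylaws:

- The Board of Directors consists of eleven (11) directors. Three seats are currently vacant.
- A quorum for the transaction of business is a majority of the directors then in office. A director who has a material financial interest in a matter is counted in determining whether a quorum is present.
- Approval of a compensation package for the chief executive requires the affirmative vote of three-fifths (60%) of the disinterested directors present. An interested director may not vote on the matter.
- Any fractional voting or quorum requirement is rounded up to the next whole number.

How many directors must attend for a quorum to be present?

A majority of 8 is 5.

5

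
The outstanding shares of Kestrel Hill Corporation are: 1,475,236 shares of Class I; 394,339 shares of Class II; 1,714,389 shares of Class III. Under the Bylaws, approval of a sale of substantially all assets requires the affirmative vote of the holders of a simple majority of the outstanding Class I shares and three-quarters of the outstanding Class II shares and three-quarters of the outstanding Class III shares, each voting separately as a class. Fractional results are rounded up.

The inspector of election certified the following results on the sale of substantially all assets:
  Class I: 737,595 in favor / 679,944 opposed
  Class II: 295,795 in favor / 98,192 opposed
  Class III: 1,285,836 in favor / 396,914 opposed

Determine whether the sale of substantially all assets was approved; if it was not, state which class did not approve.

Class I: a majority of 1475236 is 737619; 737,619 required, 737,595 in favor — not approved.
Class II: 3/4 of 394339 = 295754.25, rounded up to 295755; 295,755 required, 295,795 in favor — approved.
Class III: 3/4 of 1714389 = 1285791.75, rounded up to 1285792; 1,285,792 required, 1,285,836 in favor — approved.

Not approved — the Class I shares did not give the required vote.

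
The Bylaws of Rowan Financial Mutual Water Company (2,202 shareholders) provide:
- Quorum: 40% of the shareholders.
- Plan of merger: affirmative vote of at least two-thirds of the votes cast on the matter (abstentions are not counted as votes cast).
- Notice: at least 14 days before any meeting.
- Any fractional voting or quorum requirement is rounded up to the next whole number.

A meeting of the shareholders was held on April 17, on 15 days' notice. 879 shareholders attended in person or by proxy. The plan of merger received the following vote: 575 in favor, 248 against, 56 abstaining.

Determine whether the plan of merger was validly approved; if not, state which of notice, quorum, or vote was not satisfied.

Invalid — quorum requirement not satisfied.

Notice: 15 days given; 14 required. Satisfied.
Quorum: 40% of 2,202 = 880.80, rounded up to 881; 879 present. Not satisfied.
Vote: requires two-thirds of the votes cast (879 − 56 abstaining = 823); 2/3 of 823 = 548.67, rounded up to 549, so 549 needed; 575 in favor. Satisfied.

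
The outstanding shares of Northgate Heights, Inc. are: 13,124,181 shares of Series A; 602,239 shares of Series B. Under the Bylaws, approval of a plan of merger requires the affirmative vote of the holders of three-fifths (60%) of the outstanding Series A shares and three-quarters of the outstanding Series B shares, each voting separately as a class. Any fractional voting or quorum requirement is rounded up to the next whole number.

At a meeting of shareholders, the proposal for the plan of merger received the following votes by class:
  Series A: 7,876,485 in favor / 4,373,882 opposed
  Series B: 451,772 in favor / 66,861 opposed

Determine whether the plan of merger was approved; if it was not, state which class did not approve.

Series A: 3/5 of 13124181 = 7874508.60, rounded up to 7874509; 7,874,509 required, 7,876,485 in favor — approved.
Series B: 3/4 of 602239 = 451679.25, rounded up to 451680; 451,680 required, 451,772 in favor — approved.

Approved — every class gave the required vote.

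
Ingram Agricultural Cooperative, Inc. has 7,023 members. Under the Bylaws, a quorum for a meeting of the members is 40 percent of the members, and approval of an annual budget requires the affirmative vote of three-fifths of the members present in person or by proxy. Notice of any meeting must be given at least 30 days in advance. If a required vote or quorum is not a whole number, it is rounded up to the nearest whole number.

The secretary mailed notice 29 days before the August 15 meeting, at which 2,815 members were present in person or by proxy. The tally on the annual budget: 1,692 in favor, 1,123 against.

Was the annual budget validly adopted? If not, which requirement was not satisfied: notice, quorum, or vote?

Invalid — notice requirement not satisfied.

Notice: 29 days given; 30 required. Not satisfied.
Quorum: 40% of 7,023 = 2,809.20, rounded up to 2,810; 2,815 present. Satisfied.
Vote: requires three-fifths of those present (2,815); 3/5 of 2815 = 1689, so 1,689 needed; 1,692 in favor. Satisfied.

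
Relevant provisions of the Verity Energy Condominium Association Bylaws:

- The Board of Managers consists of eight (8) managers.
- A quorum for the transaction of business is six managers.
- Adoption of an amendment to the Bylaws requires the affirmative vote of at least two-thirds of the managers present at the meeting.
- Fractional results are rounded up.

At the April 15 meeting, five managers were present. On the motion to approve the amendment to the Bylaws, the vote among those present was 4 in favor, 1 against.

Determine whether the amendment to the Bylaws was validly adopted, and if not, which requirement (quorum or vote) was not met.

Quorum: 5 present; quorum is 6. Not satisfied.
Vote: the amendment to the Bylaws requires two-thirds of the managers present (5). 2/3 of 5 = 3.33, rounded up to 4, so 4 affirmative votes are needed; 4 voted in favor. Satisfied. (Moot — without a quorum no business can be validly transacted.)

Invalid — quorum requirement not satisfied.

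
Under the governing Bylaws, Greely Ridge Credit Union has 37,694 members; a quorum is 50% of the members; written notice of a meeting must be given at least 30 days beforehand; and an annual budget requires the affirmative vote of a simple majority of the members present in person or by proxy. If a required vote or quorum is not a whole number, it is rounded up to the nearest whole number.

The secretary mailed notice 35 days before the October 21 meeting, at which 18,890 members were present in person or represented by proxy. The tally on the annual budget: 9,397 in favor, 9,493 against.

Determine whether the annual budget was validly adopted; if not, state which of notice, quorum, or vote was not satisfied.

Invalid — vote requirement not satisfied.

Notice: 35 days given; 30 required. Satisfied.
Quorum: 50% of 37,694 = 18,847; 18,890 present. Satisfied.
Vote: requires a majority of those present (18,890); a majority of 18890 is 9446, so 9,446 needed; 9,397 in favor. Not satisfied.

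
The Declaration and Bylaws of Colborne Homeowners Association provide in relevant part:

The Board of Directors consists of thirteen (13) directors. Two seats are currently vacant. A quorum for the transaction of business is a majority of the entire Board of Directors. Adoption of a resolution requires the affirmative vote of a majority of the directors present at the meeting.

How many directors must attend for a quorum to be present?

7

A majority of 13 is 7.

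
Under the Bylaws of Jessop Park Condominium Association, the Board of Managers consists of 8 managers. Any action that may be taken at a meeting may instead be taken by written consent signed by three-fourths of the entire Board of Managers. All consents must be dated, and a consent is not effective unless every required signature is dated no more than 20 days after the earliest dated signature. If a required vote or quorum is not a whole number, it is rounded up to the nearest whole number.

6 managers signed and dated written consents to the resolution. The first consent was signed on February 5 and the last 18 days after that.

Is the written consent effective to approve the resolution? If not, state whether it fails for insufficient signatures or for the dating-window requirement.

Effective — both the signature and dating-window requirements are satisfied.

Signatures required: three-fourths of 8 — 3/4 of 8 = 6, so 6 needed; 6 signed. Sufficient.
Dating window: the latest signature is 18 days after the earliest; the limit is 20 days. Within the window.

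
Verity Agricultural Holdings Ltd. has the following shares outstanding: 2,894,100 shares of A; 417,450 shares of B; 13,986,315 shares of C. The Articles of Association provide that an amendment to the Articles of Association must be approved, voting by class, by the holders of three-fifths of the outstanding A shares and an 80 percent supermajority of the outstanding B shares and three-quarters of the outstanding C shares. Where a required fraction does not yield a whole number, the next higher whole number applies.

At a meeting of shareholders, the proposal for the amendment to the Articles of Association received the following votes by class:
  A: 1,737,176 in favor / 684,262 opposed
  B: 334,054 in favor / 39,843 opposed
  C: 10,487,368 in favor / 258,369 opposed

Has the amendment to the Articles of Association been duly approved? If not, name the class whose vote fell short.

A: 3/5 of 2894100 = 1736460; 1,736,460 required, 1,737,176 in favor — approved.
B: 4/5 of 417450 = 333960; 333,960 required, 334,054 in favor — approved.
C: 3/4 of 13986315 = 10489736.25, rounded up to 10489737; 10,489,737 required, 10,487,368 in favor — not approved.

Not approved — the C shares did not give the required vote.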